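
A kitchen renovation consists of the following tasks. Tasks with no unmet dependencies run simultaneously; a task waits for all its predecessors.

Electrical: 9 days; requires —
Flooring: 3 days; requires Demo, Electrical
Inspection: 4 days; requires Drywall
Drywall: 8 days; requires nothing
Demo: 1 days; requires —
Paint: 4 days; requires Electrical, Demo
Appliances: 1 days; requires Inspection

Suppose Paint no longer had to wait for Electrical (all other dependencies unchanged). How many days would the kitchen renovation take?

13

Before: longest chain Electrical→Paint = 9+4 = 13, finish 13.
Without Electrical→Paint, Paint's earliest start moves from 9 to 1.
New critical path: Drywall→Inspection→Appliances = 8+4+1 = 13 ⇒ 13 days.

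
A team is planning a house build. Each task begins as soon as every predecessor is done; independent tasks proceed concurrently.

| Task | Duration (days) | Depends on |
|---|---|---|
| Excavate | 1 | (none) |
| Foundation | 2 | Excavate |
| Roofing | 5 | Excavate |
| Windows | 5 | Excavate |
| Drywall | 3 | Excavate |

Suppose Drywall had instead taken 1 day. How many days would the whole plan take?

6

Actual critical path: Excavate→Roofing = 1+5 = 6 ⇒ 6 days.
Drywall is off the critical path — its longest chain is 4 days, giving 2 of slack.
That remains the longest chain; total 6 days.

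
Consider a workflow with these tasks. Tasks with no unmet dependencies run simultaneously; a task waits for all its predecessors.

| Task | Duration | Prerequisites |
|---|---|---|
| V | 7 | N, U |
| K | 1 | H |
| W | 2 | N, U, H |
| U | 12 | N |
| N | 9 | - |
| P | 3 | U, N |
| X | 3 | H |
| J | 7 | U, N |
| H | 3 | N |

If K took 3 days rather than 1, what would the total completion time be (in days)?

The binding path is N→U→V = 9+12+7 = 28; finish at 28 days.
K is off the critical path — its longest chain is 13 days, giving 15 of slack.
That remains the longest chain; total 28 days.

28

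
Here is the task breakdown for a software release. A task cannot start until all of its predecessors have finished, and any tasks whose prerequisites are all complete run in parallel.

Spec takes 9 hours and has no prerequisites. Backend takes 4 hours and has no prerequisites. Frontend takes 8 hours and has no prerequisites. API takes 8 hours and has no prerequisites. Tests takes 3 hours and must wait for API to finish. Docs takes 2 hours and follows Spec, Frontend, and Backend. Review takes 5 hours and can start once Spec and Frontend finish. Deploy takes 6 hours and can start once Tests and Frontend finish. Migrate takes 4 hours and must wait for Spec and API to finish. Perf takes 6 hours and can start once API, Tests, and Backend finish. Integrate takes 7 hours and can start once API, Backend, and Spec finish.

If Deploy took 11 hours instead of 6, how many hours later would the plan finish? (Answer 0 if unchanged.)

Critical path before the change: API→Tests→Deploy = 8+3+6 = 17 giving 17 hours.
Deploy is on the critical path; changing it to 11 makes that path 22 hours.
The critical path is still API→Tests→Deploy; finish is now 22 hours.
Change in finish: 22 − 17 = +5 hours.

5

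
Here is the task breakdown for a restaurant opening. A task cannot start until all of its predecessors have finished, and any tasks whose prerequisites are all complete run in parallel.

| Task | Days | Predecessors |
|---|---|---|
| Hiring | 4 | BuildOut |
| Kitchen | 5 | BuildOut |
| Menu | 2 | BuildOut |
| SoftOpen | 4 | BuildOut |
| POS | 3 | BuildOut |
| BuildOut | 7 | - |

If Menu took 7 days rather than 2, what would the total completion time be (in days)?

Critical path before the change: BuildOut→Kitchen = 7+5 = 12 giving 12 days.
Menu has 3 days of float (longest path through it is 9).
Now BuildOut→Menu = 7+7 = 14 is longest, so the finish becomes 14 days.

14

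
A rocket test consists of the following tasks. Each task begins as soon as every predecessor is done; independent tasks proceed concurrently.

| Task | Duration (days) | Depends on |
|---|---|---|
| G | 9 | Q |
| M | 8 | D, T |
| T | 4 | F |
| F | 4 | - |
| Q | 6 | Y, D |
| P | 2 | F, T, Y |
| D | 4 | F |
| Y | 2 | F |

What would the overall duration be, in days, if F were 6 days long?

25

Baseline: F→D→Q→G = 4+4+6+9 = 23 → 23 days.
F is on the critical path; changing it to 6 makes that path 25 days.
That remains the longest chain; total 25 days.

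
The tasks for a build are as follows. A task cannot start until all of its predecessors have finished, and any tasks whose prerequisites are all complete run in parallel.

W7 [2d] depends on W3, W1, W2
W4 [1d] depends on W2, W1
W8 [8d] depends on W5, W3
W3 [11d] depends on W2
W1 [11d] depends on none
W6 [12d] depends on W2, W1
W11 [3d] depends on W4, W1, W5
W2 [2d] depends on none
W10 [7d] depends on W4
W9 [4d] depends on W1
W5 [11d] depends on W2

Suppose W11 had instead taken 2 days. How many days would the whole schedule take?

23

Critical path before the change: W1→W6 = 11+12 = 23 giving 23 days.
The longest path through W11 is only 16 days, so W11 has float 7.
That remains the longest chain; total 23 days.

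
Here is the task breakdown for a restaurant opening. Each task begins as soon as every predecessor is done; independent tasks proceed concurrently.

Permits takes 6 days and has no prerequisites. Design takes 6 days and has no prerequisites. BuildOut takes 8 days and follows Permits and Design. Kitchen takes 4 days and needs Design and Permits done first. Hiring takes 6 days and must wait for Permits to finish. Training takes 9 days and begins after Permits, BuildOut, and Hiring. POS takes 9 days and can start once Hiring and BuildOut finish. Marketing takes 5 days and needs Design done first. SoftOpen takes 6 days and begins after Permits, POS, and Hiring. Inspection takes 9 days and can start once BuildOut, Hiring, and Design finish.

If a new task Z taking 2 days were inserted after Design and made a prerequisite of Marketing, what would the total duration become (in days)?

29

Originally the job takes 29 days.
With Z inserted, Marketing now waits for max(Design, Z).
New critical path: Permits→BuildOut→POS→SoftOpen = 6+8+9+6 = 29 ⇒ 29 days.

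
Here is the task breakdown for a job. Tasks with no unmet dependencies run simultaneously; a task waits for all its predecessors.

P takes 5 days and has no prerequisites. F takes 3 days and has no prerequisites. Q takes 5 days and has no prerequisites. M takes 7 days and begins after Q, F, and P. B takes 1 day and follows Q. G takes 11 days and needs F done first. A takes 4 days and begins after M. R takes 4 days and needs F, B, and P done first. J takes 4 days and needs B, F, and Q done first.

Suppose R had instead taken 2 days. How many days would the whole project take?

Actual critical path: P→M→A = 5+7+4 = 16 ⇒ 16 days.
R is off the critical path — its longest chain is 10 days, giving 6 of slack.
The critical path is still P→M→A; finish is now 16 days.

16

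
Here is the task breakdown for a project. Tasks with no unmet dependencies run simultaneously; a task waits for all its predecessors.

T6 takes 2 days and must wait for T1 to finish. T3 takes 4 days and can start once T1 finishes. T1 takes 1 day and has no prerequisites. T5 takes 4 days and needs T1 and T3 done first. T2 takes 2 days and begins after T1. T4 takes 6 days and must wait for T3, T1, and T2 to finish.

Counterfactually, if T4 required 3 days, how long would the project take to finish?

9

As given, the longest chain is T1→T3→T4 = 1+4+6 = 11, so the finish is 11 days.
Since T4 is critical, the -3 change carries straight to that chain (now 8 days).
The binding chain switches to T1→T3→T5 = 1+4+4 = 9; finish 9 days.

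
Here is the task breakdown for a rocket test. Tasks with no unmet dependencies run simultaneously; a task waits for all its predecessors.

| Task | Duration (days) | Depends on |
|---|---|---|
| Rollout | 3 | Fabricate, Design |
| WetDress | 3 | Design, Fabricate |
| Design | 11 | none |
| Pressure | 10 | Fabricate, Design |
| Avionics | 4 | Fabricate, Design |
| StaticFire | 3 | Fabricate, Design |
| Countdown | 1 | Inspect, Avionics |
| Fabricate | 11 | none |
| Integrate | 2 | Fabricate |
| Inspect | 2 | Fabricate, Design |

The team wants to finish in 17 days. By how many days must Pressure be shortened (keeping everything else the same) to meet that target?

Current finish: 21 days; target: 17.
Pressure is on every critical path, so each day cut from Pressure cuts the finish by one (this holds down to a finish of 16).
Need 21 − 17 = 4 days off Pressure → Pressure becomes 6 days, finish becomes 17.

4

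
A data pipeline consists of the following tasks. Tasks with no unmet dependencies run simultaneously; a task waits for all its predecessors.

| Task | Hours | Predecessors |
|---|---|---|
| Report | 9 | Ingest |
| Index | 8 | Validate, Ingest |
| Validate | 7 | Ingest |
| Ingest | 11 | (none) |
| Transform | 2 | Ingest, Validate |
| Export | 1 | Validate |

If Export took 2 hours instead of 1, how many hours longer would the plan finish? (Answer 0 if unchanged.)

0

Actual critical path: Ingest→Validate→Index = 11+7+8 = 26 ⇒ 26 hours.
The longest path through Export is only 19 hours, so Export has float 7.
That remains the longest chain; total 26 hours.
Change in finish: 26 − 26 = +0 hours.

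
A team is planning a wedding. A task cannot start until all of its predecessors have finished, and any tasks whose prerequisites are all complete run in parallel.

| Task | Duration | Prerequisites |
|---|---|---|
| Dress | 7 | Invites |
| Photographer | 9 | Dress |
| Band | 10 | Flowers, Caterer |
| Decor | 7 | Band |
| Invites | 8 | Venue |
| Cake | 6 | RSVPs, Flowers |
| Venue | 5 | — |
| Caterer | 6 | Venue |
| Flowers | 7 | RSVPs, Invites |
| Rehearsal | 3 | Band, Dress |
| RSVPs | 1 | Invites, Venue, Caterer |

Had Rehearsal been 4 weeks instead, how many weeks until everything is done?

38

The binding path is Venue→Invites→RSVPs→Flowers→Band→Decor = 5+8+1+7+10+7 = 38; finish at 38 weeks.
The longest path through Rehearsal is only 34 weeks, so Rehearsal has float 4.
That remains the longest chain; total 38 weeks.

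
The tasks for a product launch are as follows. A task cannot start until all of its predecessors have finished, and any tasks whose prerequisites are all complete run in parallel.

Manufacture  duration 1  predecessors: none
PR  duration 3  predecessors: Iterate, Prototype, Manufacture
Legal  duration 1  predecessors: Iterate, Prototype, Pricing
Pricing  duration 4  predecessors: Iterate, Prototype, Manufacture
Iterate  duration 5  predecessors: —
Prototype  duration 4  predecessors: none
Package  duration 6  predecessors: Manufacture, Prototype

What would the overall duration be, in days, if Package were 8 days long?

Critical path before the change: Prototype→Package = 4+6 = 10 giving 10 days.
Since Package is critical, the +2 change carries straight to that chain (now 12 days).
No other chain overtakes it, so the finish is 12 days.

12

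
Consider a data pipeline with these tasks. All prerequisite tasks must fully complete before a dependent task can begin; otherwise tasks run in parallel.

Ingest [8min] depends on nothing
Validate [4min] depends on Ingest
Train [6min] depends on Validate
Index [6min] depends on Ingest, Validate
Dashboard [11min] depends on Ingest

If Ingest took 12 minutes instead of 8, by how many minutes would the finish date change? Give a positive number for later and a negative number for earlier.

4

Critical path before the change: Ingest→Dashboard = 8+11 = 19 giving 19 minutes.
Since Ingest is critical, the +4 change carries straight to that chain (now 23 minutes).
No other chain overtakes it, so the finish is 23 minutes.
Change in finish: 23 − 19 = +4 minutes.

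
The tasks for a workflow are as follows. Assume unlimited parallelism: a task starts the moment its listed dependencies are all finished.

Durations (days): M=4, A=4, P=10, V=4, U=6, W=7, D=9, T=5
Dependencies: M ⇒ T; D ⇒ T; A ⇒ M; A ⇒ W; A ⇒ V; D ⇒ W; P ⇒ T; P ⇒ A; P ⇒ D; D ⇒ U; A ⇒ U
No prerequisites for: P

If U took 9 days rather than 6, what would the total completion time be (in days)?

28

Baseline: P→D→W = 10+9+7 = 26 → 26 days.
U has 1 day of float (longest path through it is 25).
New critical path: P→D→U = 10+9+9 = 28 ⇒ 28 days.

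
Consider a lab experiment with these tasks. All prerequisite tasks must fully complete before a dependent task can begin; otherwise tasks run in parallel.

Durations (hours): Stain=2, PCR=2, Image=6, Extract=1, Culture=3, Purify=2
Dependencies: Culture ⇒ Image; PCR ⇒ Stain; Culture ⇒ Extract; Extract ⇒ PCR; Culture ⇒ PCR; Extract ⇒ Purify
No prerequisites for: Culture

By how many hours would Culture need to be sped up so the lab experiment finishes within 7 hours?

Current finish: 9 hours; target: 7.
Culture is on every critical path, so each hour cut from Culture cuts the finish by one (this holds down to a finish of 7).
Need 9 − 7 = 2 hours off Culture → Culture becomes 1 hour, finish becomes 7.

2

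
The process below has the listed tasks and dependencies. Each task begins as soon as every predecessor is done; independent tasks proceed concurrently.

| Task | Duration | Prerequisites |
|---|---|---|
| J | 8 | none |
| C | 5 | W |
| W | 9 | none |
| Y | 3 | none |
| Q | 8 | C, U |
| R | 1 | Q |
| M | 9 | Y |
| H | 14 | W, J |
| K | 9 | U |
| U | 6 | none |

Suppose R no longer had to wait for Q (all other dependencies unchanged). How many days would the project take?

With the dependency in place, W→H = 9+14 = 23 sets the finish at 23 days.
Without Q→R, R's earliest start moves from 22 to 0.
After: W→H = 9+14 = 23 → 23 days.

23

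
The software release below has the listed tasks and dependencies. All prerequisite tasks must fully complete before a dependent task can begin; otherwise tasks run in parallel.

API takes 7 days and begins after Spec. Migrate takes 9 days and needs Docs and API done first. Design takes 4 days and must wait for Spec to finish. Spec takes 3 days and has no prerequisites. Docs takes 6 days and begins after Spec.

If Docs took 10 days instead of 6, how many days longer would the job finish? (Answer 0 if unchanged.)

As given, the longest chain is Spec→API→Migrate = 3+7+9 = 19, so the finish is 19 days.
Docs has 1 day of float (longest path through it is 18).
The binding chain switches to Spec→Docs→Migrate = 3+10+9 = 22; finish 22 days.
Change in finish: 22 − 19 = +3 days.

3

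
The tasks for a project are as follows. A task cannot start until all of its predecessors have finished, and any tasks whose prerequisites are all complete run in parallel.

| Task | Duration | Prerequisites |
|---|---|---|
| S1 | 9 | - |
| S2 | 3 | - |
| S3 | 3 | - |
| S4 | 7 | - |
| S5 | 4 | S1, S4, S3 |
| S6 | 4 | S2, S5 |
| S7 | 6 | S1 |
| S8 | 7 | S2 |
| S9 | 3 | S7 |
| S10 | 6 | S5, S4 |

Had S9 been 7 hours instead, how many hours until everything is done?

22

As given, the longest chain is S1→S5→S10 = 9+4+6 = 19, so the finish is 19 hours.
The longest path through S9 is only 18 hours, so S9 has float 1.
The binding chain switches to S1→S7→S9 = 9+6+7 = 22; finish 22 hours.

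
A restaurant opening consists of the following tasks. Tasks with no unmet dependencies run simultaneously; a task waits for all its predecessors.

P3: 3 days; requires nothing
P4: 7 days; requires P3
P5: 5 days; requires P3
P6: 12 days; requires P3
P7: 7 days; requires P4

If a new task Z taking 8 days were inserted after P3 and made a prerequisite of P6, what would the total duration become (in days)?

Originally the job takes 17 days.
With Z inserted, P6 now waits for max(P3, Z).
New critical path: P3→Z→P6 = 3+8+12 = 23 ⇒ 23 days.

23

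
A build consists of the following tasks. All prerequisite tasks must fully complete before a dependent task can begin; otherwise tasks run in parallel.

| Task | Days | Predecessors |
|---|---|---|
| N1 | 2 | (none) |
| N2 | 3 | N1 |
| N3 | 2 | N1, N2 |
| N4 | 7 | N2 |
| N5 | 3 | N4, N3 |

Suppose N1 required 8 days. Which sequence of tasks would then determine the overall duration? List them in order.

N1, N2, N4, N5

Baseline: N1→N2→N4→N5 = 2+3+7+3 = 15 → 15 days.
N1 lies on that path, so at 8 days the path becomes 21 days.
That remains the longest chain; total 21 days.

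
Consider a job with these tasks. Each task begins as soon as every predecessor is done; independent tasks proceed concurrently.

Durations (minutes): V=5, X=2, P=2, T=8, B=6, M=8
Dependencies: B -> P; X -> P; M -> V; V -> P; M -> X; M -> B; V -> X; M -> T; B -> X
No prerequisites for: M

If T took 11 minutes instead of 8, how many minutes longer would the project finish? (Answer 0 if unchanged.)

1

Baseline: M→B→X→P = 8+6+2+2 = 18 → 18 minutes.
T is off the critical path — its longest chain is 16 minutes, giving 2 of slack.
New critical path: M→T = 8+11 = 19 ⇒ 19 minutes.
Change in finish: 19 − 18 = +1 minutes.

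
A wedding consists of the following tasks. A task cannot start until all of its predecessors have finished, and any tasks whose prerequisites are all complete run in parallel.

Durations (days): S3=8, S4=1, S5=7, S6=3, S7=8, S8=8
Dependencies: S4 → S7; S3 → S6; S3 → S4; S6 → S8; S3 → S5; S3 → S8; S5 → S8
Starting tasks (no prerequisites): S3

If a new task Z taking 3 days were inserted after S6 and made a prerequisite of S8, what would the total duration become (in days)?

Originally the plan takes 23 days.
With Z inserted, S8 now waits for max(S3, S6, S5, Z).
New critical path: S3→S5→S8 = 8+7+8 = 23 ⇒ 23 days.

23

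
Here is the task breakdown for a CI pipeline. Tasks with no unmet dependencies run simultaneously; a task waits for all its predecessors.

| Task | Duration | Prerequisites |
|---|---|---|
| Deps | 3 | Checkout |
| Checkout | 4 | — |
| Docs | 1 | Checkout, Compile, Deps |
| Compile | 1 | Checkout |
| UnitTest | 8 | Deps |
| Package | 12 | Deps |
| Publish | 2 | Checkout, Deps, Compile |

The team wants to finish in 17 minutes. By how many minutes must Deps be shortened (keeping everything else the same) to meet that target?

Current finish: 19 minutes; target: 17.
Deps is on every critical path, so each minute cut from Deps cuts the finish by one (this holds down to a finish of 17).
Need 19 − 17 = 2 minutes off Deps → Deps becomes 1 minute, finish becomes 17.

2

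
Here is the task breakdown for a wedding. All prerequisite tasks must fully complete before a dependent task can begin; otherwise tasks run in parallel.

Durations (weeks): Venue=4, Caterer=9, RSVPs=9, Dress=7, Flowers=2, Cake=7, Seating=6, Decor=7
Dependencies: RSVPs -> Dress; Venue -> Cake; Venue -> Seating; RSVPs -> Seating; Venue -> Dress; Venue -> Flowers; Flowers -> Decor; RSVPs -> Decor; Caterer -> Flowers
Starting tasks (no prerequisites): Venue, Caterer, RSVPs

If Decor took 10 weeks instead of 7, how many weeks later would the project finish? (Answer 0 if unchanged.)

As given, the longest chain is Caterer→Flowers→Decor = 9+2+7 = 18, so the finish is 18 weeks.
Decor lies on that path, so at 10 weeks the path becomes 21 weeks.
The critical path is still Caterer→Flowers→Decor; finish is now 21 weeks.
Change in finish: 21 − 18 = +3 weeks.

3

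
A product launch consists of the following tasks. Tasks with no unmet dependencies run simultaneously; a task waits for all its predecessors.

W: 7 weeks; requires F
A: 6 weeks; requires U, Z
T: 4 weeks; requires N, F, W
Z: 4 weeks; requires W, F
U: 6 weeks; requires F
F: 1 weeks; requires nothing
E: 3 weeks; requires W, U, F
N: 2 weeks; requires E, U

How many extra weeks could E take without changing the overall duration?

The longest chain is F→W→Z→A = 1+7+4+6 = 18; overall finish 18 weeks.
E finishes as early as 11 and must finish by 12.
Float = 18 − 17 = 1.

1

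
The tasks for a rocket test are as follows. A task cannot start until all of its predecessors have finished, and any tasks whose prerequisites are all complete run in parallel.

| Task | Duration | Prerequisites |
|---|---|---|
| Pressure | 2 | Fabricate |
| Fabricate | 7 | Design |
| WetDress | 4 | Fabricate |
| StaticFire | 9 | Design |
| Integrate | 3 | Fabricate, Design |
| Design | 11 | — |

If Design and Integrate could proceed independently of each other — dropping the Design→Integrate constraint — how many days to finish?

Before: longest chain Design→Fabricate→WetDress = 11+7+4 = 22, finish 22.
Dropping Design→Integrate doesn't change Integrate's earliest start (18); another predecessor still binds.
After: Design→Fabricate→WetDress = 11+7+4 = 22 → 22 days.

22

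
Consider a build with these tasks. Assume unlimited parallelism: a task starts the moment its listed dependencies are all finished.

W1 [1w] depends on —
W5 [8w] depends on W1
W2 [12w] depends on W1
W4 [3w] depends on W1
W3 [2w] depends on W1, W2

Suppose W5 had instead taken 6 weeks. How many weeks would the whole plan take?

15

The binding path is W1→W2→W3 = 1+12+2 = 15; finish at 15 weeks.
W5 is off the critical path — its longest chain is 9 weeks, giving 6 of slack.
No other chain overtakes it, so the finish is 15 weeks.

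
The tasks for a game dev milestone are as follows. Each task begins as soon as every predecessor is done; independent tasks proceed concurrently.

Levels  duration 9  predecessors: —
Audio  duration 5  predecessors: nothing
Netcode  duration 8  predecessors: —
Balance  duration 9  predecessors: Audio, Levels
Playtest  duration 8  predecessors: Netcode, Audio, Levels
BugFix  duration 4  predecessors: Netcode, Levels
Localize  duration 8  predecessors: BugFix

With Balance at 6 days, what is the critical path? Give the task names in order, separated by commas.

Actual critical path: Levels→BugFix→Localize = 9+4+8 = 21 ⇒ 21 days.
Balance has 3 days of float (longest path through it is 18).
No other chain overtakes it, so the finish is 21 days.

Levels, BugFix, Localize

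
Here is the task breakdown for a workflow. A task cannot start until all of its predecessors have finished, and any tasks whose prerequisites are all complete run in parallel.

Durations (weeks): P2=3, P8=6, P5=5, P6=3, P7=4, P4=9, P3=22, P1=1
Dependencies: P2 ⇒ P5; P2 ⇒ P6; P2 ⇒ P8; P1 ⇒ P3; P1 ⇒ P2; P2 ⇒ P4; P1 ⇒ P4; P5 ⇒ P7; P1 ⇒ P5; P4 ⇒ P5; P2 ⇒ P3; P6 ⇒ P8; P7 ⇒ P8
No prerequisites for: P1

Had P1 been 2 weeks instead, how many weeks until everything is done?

As given, the longest chain is P1→P2→P4→P5→P7→P8 = 1+3+9+5+4+6 = 28, so the finish is 28 weeks.
Since P1 is critical, the +1 change carries straight to that chain (now 29 weeks).
No other chain overtakes it, so the finish is 29 weeks.

29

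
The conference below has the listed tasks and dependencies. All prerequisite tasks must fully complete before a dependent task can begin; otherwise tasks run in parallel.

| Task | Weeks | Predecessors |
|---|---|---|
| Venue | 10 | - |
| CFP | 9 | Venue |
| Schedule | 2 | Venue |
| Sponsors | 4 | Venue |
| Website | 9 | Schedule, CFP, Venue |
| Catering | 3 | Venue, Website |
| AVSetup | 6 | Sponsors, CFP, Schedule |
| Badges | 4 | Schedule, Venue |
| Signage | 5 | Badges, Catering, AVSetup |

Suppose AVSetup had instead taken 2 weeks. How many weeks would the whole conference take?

Actual critical path: Venue→CFP→Website→Catering→Signage = 10+9+9+3+5 = 36 ⇒ 36 weeks.
AVSetup is off the critical path — its longest chain is 30 weeks, giving 6 of slack.
That remains the longest chain; total 36 weeks.

36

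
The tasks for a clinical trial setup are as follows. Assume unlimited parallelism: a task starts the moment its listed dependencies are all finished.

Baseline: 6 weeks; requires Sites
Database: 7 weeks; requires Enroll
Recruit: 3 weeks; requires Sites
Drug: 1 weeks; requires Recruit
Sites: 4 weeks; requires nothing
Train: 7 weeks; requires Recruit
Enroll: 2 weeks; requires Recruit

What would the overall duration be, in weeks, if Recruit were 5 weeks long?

18

Baseline: Sites→Recruit→Enroll→Database = 4+3+2+7 = 16 → 16 weeks.
Recruit lies on that path, so at 5 weeks the path becomes 18 weeks.
The critical path is still Sites→Recruit→Enroll→Database; finish is now 18 weeks.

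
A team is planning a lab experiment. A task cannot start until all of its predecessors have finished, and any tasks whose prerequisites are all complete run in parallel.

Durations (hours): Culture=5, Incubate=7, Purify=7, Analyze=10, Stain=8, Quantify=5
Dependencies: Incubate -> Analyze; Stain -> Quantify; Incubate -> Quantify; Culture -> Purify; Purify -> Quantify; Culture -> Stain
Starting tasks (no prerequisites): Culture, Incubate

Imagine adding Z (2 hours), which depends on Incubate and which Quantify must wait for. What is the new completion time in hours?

18

Originally the lab experiment takes 18 hours.
With Z inserted, Quantify now waits for max(Purify, Incubate, Stain, Z).
New critical path: Culture→Stain→Quantify = 5+8+5 = 18 ⇒ 18 hours.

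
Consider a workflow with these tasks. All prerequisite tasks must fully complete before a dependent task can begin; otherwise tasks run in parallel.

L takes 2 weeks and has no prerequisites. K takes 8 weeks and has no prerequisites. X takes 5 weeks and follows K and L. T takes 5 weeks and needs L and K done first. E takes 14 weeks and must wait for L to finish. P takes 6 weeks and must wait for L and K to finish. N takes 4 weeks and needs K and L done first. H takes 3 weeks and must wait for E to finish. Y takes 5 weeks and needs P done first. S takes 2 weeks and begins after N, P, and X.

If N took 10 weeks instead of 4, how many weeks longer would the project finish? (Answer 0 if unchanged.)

The binding path is L→E→H = 2+14+3 = 19; finish at 19 weeks.
N has 5 weeks of float (longest path through it is 14).
Now K→N→S = 8+10+2 = 20 is longest, so the finish becomes 20 weeks.
Change in finish: 20 − 19 = +1 weeks.

1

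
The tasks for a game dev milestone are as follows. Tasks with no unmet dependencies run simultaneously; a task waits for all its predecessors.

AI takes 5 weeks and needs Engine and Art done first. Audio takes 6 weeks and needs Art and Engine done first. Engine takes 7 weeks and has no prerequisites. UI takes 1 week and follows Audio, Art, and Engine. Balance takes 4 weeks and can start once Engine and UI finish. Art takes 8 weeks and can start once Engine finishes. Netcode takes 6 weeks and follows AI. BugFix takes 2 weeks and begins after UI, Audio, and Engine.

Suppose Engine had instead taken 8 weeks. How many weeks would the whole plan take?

Actual critical path: Engine→Art→Audio→UI→Balance = 7+8+6+1+4 = 26 ⇒ 26 weeks.
Engine is on the critical path; changing it to 8 makes that path 27 weeks.
That remains the longest chain; total 27 weeks.

27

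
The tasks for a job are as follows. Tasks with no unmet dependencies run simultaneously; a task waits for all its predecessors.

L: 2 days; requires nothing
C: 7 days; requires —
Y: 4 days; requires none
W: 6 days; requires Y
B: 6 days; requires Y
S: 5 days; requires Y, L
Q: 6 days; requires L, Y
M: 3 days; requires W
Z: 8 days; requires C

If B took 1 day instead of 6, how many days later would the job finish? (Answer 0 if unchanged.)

0

As given, the longest chain is C→Z = 7+8 = 15, so the finish is 15 days.
B is off the critical path — its longest chain is 10 days, giving 5 of slack.
No other chain overtakes it, so the finish is 15 days.
Change in finish: 15 − 15 = +0 days.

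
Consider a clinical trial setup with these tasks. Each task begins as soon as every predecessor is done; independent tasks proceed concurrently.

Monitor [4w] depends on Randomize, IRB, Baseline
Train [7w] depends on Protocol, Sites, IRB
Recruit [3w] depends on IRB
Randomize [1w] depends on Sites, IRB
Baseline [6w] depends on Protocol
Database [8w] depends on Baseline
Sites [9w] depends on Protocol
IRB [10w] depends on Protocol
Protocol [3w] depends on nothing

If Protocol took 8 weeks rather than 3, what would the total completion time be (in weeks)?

25

The binding path is Protocol→IRB→Train = 3+10+7 = 20; finish at 20 weeks.
Since Protocol is critical, the +5 change carries straight to that chain (now 25 weeks).
No other chain overtakes it, so the finish is 25 weeks.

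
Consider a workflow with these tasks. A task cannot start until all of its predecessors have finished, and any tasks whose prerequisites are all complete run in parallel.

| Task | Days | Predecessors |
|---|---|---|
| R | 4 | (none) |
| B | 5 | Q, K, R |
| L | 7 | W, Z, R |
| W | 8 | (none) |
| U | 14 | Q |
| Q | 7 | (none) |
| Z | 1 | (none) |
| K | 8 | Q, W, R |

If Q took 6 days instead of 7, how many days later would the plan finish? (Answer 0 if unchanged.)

0

As given, the longest chain is Q→U = 7+14 = 21, so the finish is 21 days.
Since Q is critical, the -1 change carries straight to that chain (now 20 days).
New critical path: W→K→B = 8+8+5 = 21 ⇒ 21 days.
Change in finish: 21 − 21 = +0 days.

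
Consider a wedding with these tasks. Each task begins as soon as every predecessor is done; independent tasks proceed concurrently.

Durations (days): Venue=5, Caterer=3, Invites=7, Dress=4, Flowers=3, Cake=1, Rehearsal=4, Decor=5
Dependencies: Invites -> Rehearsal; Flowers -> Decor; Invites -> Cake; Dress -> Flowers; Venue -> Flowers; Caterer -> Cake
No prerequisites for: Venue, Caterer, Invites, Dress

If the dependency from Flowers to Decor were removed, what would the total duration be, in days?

11

Before: longest chain Venue→Flowers→Decor = 5+3+5 = 13, finish 13.
Without Flowers→Decor, Decor's earliest start moves from 8 to 0.
After: Invites→Rehearsal = 7+4 = 11 → 11 days.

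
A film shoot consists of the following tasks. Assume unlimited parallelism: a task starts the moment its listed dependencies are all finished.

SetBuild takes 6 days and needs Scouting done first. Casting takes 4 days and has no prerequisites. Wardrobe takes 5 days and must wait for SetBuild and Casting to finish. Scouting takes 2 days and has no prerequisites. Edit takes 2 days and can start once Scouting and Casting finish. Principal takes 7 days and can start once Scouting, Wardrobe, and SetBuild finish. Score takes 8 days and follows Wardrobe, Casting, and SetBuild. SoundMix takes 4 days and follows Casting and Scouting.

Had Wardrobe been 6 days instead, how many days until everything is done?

22

The binding path is Scouting→SetBuild→Wardrobe→Score = 2+6+5+8 = 21; finish at 21 days.
Wardrobe is on the critical path; changing it to 6 makes that path 22 days.
No other chain overtakes it, so the finish is 22 days.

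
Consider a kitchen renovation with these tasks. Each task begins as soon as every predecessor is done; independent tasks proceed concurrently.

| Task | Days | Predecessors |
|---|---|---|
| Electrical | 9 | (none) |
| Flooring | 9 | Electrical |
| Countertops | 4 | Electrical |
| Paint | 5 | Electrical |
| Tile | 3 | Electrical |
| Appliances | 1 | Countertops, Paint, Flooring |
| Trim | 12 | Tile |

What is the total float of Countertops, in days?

10

Critical path: Electrical→Tile→Trim = 9+3+12 = 24, so the finish is 24 days.
The longest chain containing Countertops totals 14 days.
So Countertops can slip 23 − 13 = 10 days.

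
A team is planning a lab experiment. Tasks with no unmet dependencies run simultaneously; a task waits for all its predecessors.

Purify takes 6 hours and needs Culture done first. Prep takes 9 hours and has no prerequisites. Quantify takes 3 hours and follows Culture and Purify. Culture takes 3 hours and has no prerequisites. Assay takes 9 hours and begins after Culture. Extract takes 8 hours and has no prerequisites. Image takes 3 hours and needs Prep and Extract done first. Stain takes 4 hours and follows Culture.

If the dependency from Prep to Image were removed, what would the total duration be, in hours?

With the dependency in place, Prep→Image = 9+3 = 12 sets the finish at 12 hours.
Without Prep→Image, Image's earliest start moves from 9 to 8.
The longest chain is now Culture→Purify→Quantify = 3+6+3 = 12, so the plan takes 12 hours.

12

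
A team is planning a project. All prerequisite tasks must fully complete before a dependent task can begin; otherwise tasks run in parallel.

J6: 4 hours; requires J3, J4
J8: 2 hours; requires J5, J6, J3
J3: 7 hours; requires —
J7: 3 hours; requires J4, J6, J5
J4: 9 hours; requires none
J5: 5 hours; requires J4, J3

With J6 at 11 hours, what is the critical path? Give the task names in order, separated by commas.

J4, J6, J7

Critical path before the change: J4→J5→J7 = 9+5+3 = 17 giving 17 hours.
J6 has 1 hour of float (longest path through it is 16).
The binding chain switches to J4→J6→J7 = 9+11+3 = 23; finish 23 hours.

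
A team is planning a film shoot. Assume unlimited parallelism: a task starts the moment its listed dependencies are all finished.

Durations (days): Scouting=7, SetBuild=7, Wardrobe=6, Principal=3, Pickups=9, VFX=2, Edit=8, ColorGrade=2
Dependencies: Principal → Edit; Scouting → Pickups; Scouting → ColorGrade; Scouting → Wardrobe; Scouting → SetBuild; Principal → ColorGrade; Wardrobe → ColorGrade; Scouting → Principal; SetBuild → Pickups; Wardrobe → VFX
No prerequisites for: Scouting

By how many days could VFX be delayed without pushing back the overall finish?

Scouting→SetBuild→Pickups = 7+7+9 = 23 sets the makespan at 23 days.
The longest chain containing VFX totals 15 days.
Float = 23 − 15 = 8.

8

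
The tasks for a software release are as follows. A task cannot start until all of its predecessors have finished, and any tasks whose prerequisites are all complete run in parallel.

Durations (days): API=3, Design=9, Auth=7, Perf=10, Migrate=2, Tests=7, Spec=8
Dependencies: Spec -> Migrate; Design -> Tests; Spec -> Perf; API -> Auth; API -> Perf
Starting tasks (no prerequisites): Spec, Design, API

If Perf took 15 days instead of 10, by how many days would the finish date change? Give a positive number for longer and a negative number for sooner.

5

As given, the longest chain is Spec→Perf = 8+10 = 18, so the finish is 18 days.
Perf is on the critical path; changing it to 15 makes that path 23 days.
No other chain overtakes it, so the finish is 23 days.
Change in finish: 23 − 18 = +5 days.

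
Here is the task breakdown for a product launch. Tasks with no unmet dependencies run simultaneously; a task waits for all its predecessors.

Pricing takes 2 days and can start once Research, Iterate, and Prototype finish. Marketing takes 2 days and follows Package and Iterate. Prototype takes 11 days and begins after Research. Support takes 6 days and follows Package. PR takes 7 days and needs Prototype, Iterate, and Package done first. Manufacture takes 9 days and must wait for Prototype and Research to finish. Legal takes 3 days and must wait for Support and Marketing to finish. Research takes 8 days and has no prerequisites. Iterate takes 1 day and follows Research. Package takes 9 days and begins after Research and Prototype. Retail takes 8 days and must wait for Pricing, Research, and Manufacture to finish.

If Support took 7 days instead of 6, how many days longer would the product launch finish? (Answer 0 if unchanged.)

1

Baseline: Research→Prototype→Package→Support→Legal = 8+11+9+6+3 = 37 → 37 days.
Support is on the critical path; changing it to 7 makes that path 38 days.
The critical path is still Research→Prototype→Package→Support→Legal; finish is now 38 days.
Change in finish: 38 − 37 = +1 days.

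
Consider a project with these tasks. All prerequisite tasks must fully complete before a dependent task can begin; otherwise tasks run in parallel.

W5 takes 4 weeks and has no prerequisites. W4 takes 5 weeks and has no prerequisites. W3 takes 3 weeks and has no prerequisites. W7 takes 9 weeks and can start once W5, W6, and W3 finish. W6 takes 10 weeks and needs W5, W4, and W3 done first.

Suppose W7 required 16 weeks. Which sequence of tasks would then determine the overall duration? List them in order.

W4, W6, W7

Baseline: W4→W6→W7 = 5+10+9 = 24 → 24 weeks.
Since W7 is critical, the +7 change carries straight to that chain (now 31 weeks).
No other chain overtakes it, so the finish is 31 weeks.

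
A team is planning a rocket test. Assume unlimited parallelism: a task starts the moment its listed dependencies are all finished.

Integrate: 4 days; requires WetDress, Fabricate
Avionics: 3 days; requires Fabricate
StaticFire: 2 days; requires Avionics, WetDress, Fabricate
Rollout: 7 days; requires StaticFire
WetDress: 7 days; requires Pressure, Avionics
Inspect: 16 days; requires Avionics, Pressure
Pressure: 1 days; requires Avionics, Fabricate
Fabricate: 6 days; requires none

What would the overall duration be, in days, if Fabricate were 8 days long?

28

Critical path before the change: Fabricate→Avionics→Pressure→WetDress→StaticFire→Rollout = 6+3+1+7+2+7 = 26 giving 26 days.
Fabricate lies on that path, so at 8 days the path becomes 28 days.
No other chain overtakes it, so the finish is 28 days.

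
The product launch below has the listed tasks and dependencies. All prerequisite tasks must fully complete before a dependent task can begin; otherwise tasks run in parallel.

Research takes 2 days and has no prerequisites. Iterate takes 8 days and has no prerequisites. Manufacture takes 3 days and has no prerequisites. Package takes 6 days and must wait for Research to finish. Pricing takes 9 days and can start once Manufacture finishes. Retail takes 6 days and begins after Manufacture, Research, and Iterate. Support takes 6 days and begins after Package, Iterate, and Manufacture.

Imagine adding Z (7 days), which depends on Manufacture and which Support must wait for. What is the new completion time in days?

Originally the product launch takes 14 days.
With Z inserted, Support now waits for max(Package, Iterate, Manufacture, Z).
New critical path: Manufacture→Z→Support = 3+7+6 = 16 ⇒ 16 days.

16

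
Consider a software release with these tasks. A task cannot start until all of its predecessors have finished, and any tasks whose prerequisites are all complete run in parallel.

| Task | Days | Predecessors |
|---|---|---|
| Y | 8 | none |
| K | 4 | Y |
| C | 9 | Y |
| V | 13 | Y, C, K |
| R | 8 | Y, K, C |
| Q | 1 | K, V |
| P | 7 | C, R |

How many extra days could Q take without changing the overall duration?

The longest chain is Y→C→R→P = 8+9+8+7 = 32; overall finish 32 days.
Longest path through Q: 31 days (earliest finish 31, latest finish 32).
Slack of Q = 31 − 30 = 1 day.

1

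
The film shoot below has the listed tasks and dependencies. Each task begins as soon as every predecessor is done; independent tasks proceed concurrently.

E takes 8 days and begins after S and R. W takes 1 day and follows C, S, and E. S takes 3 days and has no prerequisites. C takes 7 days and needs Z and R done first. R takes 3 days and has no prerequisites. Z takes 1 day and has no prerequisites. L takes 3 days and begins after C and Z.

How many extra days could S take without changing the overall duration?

The longest chain is R→C→L = 3+7+3 = 13; overall finish 13 days.
The longest chain containing S totals 12 days.
Float = 13 − 12 = 1.

1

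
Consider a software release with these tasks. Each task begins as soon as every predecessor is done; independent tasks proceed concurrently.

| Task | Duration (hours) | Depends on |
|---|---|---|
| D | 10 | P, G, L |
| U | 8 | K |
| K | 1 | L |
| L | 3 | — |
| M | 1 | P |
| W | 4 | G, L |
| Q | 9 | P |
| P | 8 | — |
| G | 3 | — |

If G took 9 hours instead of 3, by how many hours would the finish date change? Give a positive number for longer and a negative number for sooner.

The binding path is P→D = 8+10 = 18; finish at 18 hours.
G is off the critical path — its longest chain is 13 hours, giving 5 of slack.
Now G→D = 9+10 = 19 is longest, so the finish becomes 19 hours.
Change in finish: 19 − 18 = +1 hours.

1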